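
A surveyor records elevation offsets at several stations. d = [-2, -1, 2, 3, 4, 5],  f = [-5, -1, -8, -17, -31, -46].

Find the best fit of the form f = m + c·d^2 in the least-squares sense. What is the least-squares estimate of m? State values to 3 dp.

Entries of AᵀA: Σ1 = 6, Σd^2 = 59, Σd^2·d^2 = 995.
Right-hand side: Σf = -108, Σd^2·f = -1852.
So AᵀA·[m, c]ᵀ = Aᵀf: [[6, 59]; [59, 995]]·[m, c]ᵀ = [-108, -1852]ᵀ.
Δ = 6·995 − 59² = 2489.
m = ((-108)·995 − 59·(-1852))/2489 = 1808/2489; c = (6·(-1852) − 59·(-108))/2489 = -4740/2489.

m = 0.726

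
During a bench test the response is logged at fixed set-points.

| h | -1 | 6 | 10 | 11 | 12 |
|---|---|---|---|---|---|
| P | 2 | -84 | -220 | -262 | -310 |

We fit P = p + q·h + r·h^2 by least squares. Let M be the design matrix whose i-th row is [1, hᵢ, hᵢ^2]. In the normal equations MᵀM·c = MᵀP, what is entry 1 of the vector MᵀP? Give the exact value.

Entry 1 ↔ basis 1, so (MᵀP)_{1} = Σᵢ Pᵢ = (1)·(2) + (1)·(-84) + (1)·(-220) + (1)·(-262) + (1)·(-310) = -874.

-874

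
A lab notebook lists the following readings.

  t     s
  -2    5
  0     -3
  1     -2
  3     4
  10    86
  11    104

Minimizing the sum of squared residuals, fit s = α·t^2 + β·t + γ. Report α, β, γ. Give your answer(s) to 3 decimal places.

α = 0.983, β = -1.127, γ = -1.855

The normal system AᵀA·[α, β, γ]ᵀ = Aᵀs is [[24739, 2351, 235]; [2351, 235, 23]; [235, 23, 6]]·[α, β, γ]ᵀ = [21238, 2004, 194]ᵀ.
Row-reducing yields α = 525193/534144, β = -602165/534144, γ = -2581/1391.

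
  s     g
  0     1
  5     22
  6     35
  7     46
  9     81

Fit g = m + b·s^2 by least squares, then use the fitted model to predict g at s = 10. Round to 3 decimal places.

With design matrix X, XᵀX = [[5, 191]; [191, 10883]] and Xᵀg = [185, 10625]ᵀ.
Eliminating b: 10883·(row 1) − 191·(row 2) gives 17934·m = 10883·185 − 191·10625 = -16020, so m = -2670/2989.
Then b = (10625 − 191·(-2670/2989))/10883 = 2965/2989.
At s = 10: ĝ = (-2670/2989)·(1) + (2965/2989)·(100) = 293830/2989.

ĝ = 98.304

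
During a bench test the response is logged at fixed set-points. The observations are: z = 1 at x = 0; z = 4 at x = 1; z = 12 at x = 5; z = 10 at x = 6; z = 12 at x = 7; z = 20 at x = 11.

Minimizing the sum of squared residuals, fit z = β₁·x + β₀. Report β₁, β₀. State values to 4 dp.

The normal system AᵀA·[β₁, β₀]ᵀ = Aᵀz is [[232, 30]; [30, 6]]·[β₁, β₀]ᵀ = [428, 59]ᵀ.
Determinant 232·6 − 30² = 492.
β₁ = (428·6 − 30·59)/492 = 133/82; β₀ = (232·59 − 30·428)/492 = 212/123.

β₁ = 1.6220, β₀ = 1.7236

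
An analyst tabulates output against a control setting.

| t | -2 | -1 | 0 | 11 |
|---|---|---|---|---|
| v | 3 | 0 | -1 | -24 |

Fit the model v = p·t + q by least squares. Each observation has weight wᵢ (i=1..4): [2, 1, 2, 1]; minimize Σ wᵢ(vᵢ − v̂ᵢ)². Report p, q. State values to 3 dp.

Setting ∂/∂p … = 0 gives: 130·p + 6·q = -276;  6·p + 6·q = -20.
(Σwᵢ·t·t = 130, Σwᵢ·t = 6, Σwᵢ·1 = 6, Σwᵢ·t·v = -276, Σwᵢ·v = -20.)
Determinant 130·6 − 6² = 744.
p = ((-276)·6 − 6·(-20))/744 = -64/31; q = (130·(-20) − 6·(-276))/744 = -118/93.

p = -2.065, q = -1.269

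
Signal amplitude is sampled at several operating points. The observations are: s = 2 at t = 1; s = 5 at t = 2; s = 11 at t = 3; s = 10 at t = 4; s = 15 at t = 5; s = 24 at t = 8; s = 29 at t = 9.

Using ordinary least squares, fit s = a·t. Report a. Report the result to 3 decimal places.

a = 3.065

Setting ∂/∂a … = 0 gives: 200·a = 613.
Hence a = 613 / 200 ≈ 3.065.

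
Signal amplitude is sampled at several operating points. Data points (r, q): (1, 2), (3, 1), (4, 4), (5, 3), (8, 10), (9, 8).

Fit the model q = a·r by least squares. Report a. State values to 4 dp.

The normal equations are: 196·a = 188.
(Σr·r = 196, Σr·q = 188.)
Hence a = 188 / 196 ≈ 0.959184.

a = 0.9592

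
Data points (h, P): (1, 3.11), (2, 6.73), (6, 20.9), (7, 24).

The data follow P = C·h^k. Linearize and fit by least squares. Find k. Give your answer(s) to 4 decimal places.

k = 1.0493

With ln Pᵢ as the transformed response and ln hᵢ as the regressor:
Σln h = 4.4308, Σ(ln h)² = 7.4774, Σln P = 9.2590, Σln h·ln P = 12.9522.
Equations: 7.4774·k + 4.4308·ln C = 12.9522;  4.4308·k + 4·ln C = 9.2590.
Δ = 7.4774·4 − (4.4308)² = 10.2775; k = (12.9522·4 − 4.4308·9.2590)/10.2775 = 1.04928, ln C = (7.4774·9.2590 − 4.4308·12.9522)/10.2775 = 1.15246.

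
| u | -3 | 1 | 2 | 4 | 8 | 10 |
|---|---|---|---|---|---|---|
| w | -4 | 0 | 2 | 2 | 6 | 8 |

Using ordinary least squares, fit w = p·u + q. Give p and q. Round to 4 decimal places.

The normal system XᵀX·[p, q]ᵀ = Xᵀw is [[194, 22]; [22, 6]]·[p, q]ᵀ = [152, 14]ᵀ.
Determinant 194·6 − 22² = 680.
p = (152·6 − 22·14)/680 = 151/170; q = (194·14 − 22·152)/680 = -157/170.

p = 0.8882, q = -0.9235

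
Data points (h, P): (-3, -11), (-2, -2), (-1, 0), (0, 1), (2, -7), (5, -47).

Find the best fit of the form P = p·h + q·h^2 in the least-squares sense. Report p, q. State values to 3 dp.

p = -1.323, q = -1.599

From the data, Σh·h = 43, Σh·h^2 = 97, Σh^2·h^2 = 739.
For MᵀP: Σh·P = -212, Σh^2·P = -1310.
Normal equations: [[43, 97]; [97, 739]]·[p, q]ᵀ = [-212, -1310]ᵀ.
det = 43·739 − 97² = 22368.
p = ((-212)·739 − 97·(-1310))/22368 = -4933/3728; q = (43·(-1310) − 97·(-212))/22368 = -5961/3728.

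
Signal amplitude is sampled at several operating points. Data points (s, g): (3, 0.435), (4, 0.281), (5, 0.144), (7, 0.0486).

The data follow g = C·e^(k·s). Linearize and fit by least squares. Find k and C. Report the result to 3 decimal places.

Linearized form: ln g = k·s + ln C. From the 4 transformed points,
Σs = 19.0000, Σ(s)² = 99.0000, Σln g = -7.0639, Σs·ln g = -38.4335.
Normal system: [[99.0000, 19.0000]; [19.0000, 4]]·[k, ln C]ᵀ = [-38.4335, -7.0639]ᵀ.
Δ = 99.0000·4 − (19.0000)² = 35.0000; k = (-38.4335·4 − 19.0000·-7.0639)/35.0000 = -0.55772, ln C = (99.0000·-7.0639 − 19.0000·-38.4335)/35.0000 = 0.88318, so C = exp(0.88318) = 2.41858.

k = -0.558, C = 2.419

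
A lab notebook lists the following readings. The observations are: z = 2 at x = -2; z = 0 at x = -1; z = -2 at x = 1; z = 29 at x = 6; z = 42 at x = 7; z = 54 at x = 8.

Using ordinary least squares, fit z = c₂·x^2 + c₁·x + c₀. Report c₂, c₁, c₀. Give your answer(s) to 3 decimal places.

c₂ = 0.928, c₁ = -0.346, c₀ = -2.045

The normal equations are: 7811·c₂ + 1063·c₁ + 155·c₀ = 6564;  1063·c₂ + 155·c₁ + 19·c₀ = 894;  155·c₂ + 19·c₁ + 6·c₀ = 125.
Inverting the 3×3 Gram matrix, [c₂, c₁, c₀]ᵀ = [31219/33640, -11643/33640, -593/290]ᵀ.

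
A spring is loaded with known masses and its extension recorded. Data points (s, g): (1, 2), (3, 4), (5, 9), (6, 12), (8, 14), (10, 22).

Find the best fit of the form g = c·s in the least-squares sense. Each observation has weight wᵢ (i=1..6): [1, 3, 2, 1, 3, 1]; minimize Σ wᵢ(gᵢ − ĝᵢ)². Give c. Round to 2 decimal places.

From the data, Σwᵢ·s·s = 406.
Right-hand side: Σwᵢ·s·g = 756.
c = 756/406 = 1.86207.

c = 1.86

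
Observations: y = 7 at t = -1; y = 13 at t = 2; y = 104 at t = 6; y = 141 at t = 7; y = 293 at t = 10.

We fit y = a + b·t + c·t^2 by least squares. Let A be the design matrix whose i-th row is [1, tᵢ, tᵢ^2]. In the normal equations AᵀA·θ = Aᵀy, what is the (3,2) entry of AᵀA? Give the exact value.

1566

Row 3 ↔ basis t^2, column 2 ↔ basis t, so (AᵀA)_{3,2} = Σᵢ (t^2)·(t) = (1)·(-1) + (4)·(2) + (36)·(6) + (49)·(7) + (100)·(10) = 1566.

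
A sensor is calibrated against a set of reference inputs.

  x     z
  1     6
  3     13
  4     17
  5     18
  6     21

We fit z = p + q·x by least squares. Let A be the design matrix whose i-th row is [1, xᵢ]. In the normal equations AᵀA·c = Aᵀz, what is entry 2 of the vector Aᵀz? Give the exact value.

Entry 2 ↔ basis x, so (Aᵀz)_{2} = Σᵢ (x)·zᵢ = (1)·(6) + (3)·(13) + (4)·(17) + (5)·(18) + (6)·(21) = 329.

329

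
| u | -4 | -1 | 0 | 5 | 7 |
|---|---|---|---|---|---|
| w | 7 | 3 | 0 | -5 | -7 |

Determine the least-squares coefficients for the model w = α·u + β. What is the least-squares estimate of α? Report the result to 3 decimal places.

Compute the Gram sums: Σu·u = 91, Σu = 7, Σ1 = 5.
Moment sums: Σu·w = -105, Σw = -2.
Normal equations: [[91, 7]; [7, 5]]·[α, β]ᵀ = [-105, -2]ᵀ.
Δ = 91·5 − 7² = 406.
α = ((-105)·5 − 7·(-2))/406 = -73/58; β = (91·(-2) − 7·(-105))/406 = 79/58.

α = -1.259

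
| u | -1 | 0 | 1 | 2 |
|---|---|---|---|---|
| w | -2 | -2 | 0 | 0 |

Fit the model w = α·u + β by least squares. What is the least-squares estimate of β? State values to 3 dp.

With design matrix A, AᵀA = [[6, 2]; [2, 4]] and Aᵀw = [2, -4]ᵀ.
Eliminating β: 4·(row 1) − 2·(row 2) gives 20·α = 4·2 − 2·(-4) = 16, so α = 4/5.
Then β = ((-4) − 2·(4/5))/4 = -7/5.

β = -1.400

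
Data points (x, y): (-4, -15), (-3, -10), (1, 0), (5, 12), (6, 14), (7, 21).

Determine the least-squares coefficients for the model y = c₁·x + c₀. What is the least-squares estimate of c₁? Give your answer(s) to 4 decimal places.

c₁ = 3.0089

Forming MᵀM = [[136, 12]; [12, 6]] and Mᵀy = [381, 22]ᵀ gives MᵀM·[c₁, c₀]ᵀ = Mᵀy.
Eliminating c₀: 6·(row 1) − 12·(row 2) gives 672·c₁ = 6·381 − 12·22 = 2022, so c₁ = 337/112.
Then c₀ = (22 − 12·(337/112))/6 = -395/168.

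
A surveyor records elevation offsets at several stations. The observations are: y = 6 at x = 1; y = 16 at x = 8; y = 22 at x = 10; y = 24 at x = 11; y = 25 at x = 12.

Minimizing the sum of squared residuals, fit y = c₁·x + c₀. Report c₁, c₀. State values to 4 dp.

c₁ = 1.7720, c₀ = 3.7150

Entries of MᵀM: Σx·x = 430, Σx = 42, Σ1 = 5.
Moment sums: Σx·y = 918, Σy = 93.
So MᵀM·[c₁, c₀]ᵀ = Mᵀy: [[430, 42]; [42, 5]]·[c₁, c₀]ᵀ = [918, 93]ᵀ.
Δ = 430·5 − 42² = 386.
c₁ = (918·5 − 42·93)/386 = 342/193; c₀ = (430·93 − 42·918)/386 = 717/193.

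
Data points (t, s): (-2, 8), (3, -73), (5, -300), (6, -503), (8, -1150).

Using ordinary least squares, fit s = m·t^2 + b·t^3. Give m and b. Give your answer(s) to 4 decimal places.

Sums needed: Σt^2·t^2 = 6114, Σt^2·t^3 = 43880, Σt^3·t^3 = 325218.
Moment sums: Σt^2·s = -99833, Σt^3·s = -736983.
Δ = 6114·325218 − 43880² = 62928452.
m = ((-99833)·325218 − 43880·(-736983))/62928452 = -64337277/31464226; b = (6114·(-736983) − 43880·(-99833))/62928452 = -62621011/31464226.

m = -2.0448, b = -1.9902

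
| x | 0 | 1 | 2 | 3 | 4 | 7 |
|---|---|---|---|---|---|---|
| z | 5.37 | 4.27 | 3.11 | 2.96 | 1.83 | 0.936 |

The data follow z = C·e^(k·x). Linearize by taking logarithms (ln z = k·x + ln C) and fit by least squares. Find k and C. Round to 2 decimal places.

k = -0.25, C = 5.45

Linearized form: ln z = k·x + ln C. From the 6 transformed points,
Sums: Σx = 17.0000, Σ(x)² = 79.0000, Σln z = 5.8904, Σx·ln z = 8.9307.
Normal system: [[79.0000, 17.0000]; [17.0000, 6]]·[k, ln C]ᵀ = [8.9307, 5.8904]ᵀ.
Δ = 79.0000·6 − (17.0000)² = 185.0000; k = (8.9307·6 − 17.0000·5.8904)/185.0000 = -0.25164, ln C = (79.0000·5.8904 − 17.0000·8.9307)/185.0000 = 1.69471, so C = exp(1.69471) = 5.44508.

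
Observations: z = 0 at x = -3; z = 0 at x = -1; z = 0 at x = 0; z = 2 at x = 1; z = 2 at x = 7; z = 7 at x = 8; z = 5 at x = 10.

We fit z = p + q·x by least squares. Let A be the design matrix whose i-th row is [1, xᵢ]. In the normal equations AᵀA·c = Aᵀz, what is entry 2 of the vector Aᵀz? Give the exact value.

Entry 2 ↔ basis x, so (Aᵀz)_{2} = Σᵢ (x)·zᵢ = (-3)·(0) + (-1)·(0) + (0)·(0) + (1)·(2) + (7)·(2) + (8)·(7) + (10)·(5) = 122.

122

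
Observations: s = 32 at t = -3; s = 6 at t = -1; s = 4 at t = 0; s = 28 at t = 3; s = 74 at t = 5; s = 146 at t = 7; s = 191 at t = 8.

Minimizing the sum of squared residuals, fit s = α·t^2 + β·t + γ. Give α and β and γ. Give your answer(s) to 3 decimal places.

Forming AᵀA = [[7285, 979, 157]; [979, 157, 19]; [157, 19, 7]] and Aᵀs = [21774, 2902, 481]ᵀ gives AᵀA·[α, β, γ]ᵀ = Aᵀs.
Inverting the 3×3 Gram matrix, [α, β, γ]ᵀ = [127/42, -5/7, 17/6]ᵀ.

α = 3.024, β = -0.714, γ = 2.833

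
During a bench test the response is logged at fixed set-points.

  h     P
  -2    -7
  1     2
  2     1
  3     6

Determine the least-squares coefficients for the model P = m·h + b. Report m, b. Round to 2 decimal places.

The normal system MᵀM·[m, b]ᵀ = MᵀP is [[18, 4]; [4, 4]]·[m, b]ᵀ = [36, 2]ᵀ.
Eliminating b: 4·(row 1) − 4·(row 2) gives 56·m = 4·36 − 4·2 = 136, so m = 17/7.
Then b = (2 − 4·(17/7))/4 = -27/14.

m = 2.43, b = -1.93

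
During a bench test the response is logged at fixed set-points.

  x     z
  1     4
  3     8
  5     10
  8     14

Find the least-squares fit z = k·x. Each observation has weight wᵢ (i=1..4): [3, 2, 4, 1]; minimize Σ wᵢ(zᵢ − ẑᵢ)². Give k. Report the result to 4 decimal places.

The normal equations are: 185·k = 372.
(Σwᵢ·x·x = 185, Σwᵢ·x·z = 372.)
k = 372/185 = 2.01081.

k = 2.0108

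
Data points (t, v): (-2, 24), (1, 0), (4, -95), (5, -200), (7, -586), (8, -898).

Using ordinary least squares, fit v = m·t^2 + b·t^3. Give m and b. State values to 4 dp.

The normal system AᵀA·[m, b]ᵀ = Aᵀv is [[7395, 53693]; [53693, 399579]]·[m, b]ᵀ = [-92610, -692046]ᵀ.
Determinant 7395·399579 − 53693² = 71948456.
m = ((-92610)·399579 − 53693·(-692046))/71948456 = 19126836/8993557; b = (7395·(-692046) − 53693·(-92610))/71948456 = -18146430/8993557.

m = 2.1267, b = -2.0177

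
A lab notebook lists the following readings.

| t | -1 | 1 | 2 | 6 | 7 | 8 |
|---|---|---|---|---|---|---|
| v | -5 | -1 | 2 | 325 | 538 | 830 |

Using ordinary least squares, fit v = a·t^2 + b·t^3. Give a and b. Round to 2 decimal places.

a = -2.91, b = 1.99

Entries of XᵀX: Σt^2·t^2 = 7811, Σt^2·t^3 = 57383, Σt^3·t^3 = 426515.
For Xᵀv: Σt^2·v = 91184, Σt^3·v = 679714.
XᵀX·[a, b]ᵀ = Xᵀv becomes [[7811, 57383]; [57383, 426515]]·[a, b]ᵀ = [91184, 679714]ᵀ.
Eliminating b: 426515·(row 1) − 57383·(row 2) gives 38699976·a = 426515·91184 − 57383·679714 = -112684702, so a = -56342351/19349988.
Then b = (679714 − 57383·(-56342351/19349988))/426515 = 38417291/19349988.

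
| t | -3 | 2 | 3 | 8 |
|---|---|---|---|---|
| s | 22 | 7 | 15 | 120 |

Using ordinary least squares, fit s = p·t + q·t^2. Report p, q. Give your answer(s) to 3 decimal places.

From the data, Σt·t = 86, Σt·t^2 = 520, Σt^2·t^2 = 4274.
Right-hand side: Σt·s = 953, Σt^2·s = 8041.
AᵀA·[p, q]ᵀ = Aᵀs becomes [[86, 520]; [520, 4274]]·[p, q]ᵀ = [953, 8041]ᵀ.
Eliminating q: 4274·(row 1) − 520·(row 2) gives 97164·p = 4274·953 − 520·8041 = -108198, so p = -6011/5398.
Then q = (8041 − 520·(-6011/5398))/4274 = 10887/5398.

p = -1.114, q = 2.017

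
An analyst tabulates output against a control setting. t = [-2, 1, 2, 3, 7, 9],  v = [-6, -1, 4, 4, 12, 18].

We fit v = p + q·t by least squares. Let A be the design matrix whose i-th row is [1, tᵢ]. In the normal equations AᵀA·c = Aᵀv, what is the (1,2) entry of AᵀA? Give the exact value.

20

Row 1 ↔ basis 1, column 2 ↔ basis t, so (AᵀA)_{1,2} = Σᵢ t = (1)·(-2) + (1)·(1) + (1)·(2) + (1)·(3) + (1)·(7) + (1)·(9) = 20.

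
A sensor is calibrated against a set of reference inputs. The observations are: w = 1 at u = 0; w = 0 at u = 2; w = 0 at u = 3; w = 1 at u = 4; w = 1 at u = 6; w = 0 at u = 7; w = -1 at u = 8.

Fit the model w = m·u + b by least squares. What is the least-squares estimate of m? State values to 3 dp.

m = -0.133

MᵀM·[m, b]ᵀ = Mᵀw reads: 178·m + 30·b = 2;  30·m + 7·b = 2.
Eliminating b: 7·(row 1) − 30·(row 2) gives 346·m = 7·2 − 30·2 = -46, so m = -23/173.
Then b = (2 − 30·(-23/173))/7 = 148/173.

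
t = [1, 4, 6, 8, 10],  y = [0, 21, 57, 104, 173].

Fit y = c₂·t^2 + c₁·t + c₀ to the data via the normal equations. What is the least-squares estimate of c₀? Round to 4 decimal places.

c₀ = 1.1087

Normal-equation sums: Σt^2·t^2 = 15649, Σt^2·t = 1793, Σt^2 = 217, Σt·t = 217, Σt = 29, Σ1 = 5.
Right-hand side: Σt^2·y = 26344, Σt·y = 2988, Σy = 355.
Inverting the 3×3 Gram matrix, [c₂, c₁, c₀]ᵀ = [46585/23124, -69935/23124, 4273/3854]ᵀ.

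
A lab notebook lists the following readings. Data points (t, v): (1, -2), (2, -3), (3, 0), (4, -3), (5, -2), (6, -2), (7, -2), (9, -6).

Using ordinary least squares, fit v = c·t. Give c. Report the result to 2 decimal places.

c = -0.50

Forming XᵀX = [[221]] and Xᵀv = [-110]ᵀ gives XᵀX·[c]ᵀ = Xᵀv.
c = (-110)/221 = -0.497738.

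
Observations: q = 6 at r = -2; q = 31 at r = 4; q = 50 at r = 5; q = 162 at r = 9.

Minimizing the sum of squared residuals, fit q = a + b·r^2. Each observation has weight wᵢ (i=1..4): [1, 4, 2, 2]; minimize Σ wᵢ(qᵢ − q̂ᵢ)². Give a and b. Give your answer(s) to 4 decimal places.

Normal-equation sums: Σwᵢ·1 = 9, Σwᵢ·r^2 = 280, Σwᵢ·r^2·r^2 = 15412.
For AᵀWq: Σwᵢ·q = 554, Σwᵢ·r^2·q = 30752.
So AᵀWA·[a, b]ᵀ = AᵀWq: [[9, 280]; [280, 15412]]·[a, b]ᵀ = [554, 30752]ᵀ.
Eliminating b: 15412·(row 1) − 280·(row 2) gives 60308·a = 15412·554 − 280·30752 = -72312, so a = -18078/15077.
Then b = (30752 − 280·(-18078/15077))/15412 = 30412/15077.

a = -1.1990, b = 2.0171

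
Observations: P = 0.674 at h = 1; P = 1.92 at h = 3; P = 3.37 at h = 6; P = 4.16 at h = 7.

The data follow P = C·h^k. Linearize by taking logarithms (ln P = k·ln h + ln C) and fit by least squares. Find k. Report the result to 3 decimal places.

k = 0.918

Linearized form: ln P = k·ln h + ln C. From the 4 transformed points,
Σln h = 4.8363, Σ(ln h)² = 8.2039, Σln P = 2.8982, Σln h·ln P = 5.6674.
Equations: 8.2039·k + 4.8363·ln C = 5.6674;  4.8363·k + 4·ln C = 2.8982.
Slope k = (n·Σln h·ln P − Σln h·Σln P)/(n·Σ(ln h)² − (Σln h)²) = (4·5.6674 − 4.8363·2.8982)/9.4260 = 0.91799; ln C = (Σln P − k·Σln h)/n = -0.38535.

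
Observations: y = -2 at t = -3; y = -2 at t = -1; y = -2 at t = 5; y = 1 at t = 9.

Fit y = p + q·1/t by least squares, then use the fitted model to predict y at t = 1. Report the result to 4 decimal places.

ŷ = 0.2808

From the data, Σ1 = 4, Σ1/t = -46/45, Σ1/t·1/t = 2356/2025.
For Mᵀy: Σy = -5, Σ1/t·y = 107/45.
Eliminating q: (2356/2025)·(row 1) − (-46/45)·(row 2) gives (812/225)·p = (2356/2025)·(-5) − (-46/45)·(107/45) = -254/75, so p = -381/406.
Then q = ((107/45) − (-46/45)·(-381/406))/(2356/2025) = 495/406.
At t = 1: ŷ = (-381/406)·(1) + (495/406)·(1) = 57/203.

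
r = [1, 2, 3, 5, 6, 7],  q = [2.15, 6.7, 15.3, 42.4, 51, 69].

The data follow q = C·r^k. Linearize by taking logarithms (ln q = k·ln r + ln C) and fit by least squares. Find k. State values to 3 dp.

k = 1.811

Taking logs, ln q = k·ln r + ln C, so regress ln q on ln r.
Σln r = 7.1389, Σ(ln r)² = 11.2747, Σln q = 17.3085, Σln r·ln q = 25.6302.
Normal system: [[11.2747, 7.1389]; [7.1389, 6]]·[k, ln C]ᵀ = [25.6302, 17.3085]ᵀ.
Solving (det = 16.6845): k = 1.81113, ln C = 0.72985.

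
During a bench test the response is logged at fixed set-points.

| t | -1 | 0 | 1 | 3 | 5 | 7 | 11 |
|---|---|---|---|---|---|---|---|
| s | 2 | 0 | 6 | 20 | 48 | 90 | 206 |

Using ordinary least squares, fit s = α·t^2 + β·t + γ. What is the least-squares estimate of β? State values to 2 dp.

β = 1.77

Entries of MᵀM: Σt^2·t^2 = 17750, Σt^2·t = 1826, Σt^2 = 206, Σt·t = 206, Σt = 26, Σ1 = 7.
Moment sums: Σt^2·s = 30724, Σt·s = 3200, Σs = 372.
So MᵀM·[α, β, γ]ᵀ = Mᵀs: [[17750, 1826, 206]; [1826, 206, 26]; [206, 26, 7]]·[α, β, γ]ᵀ = [30724, 3200, 372]ᵀ.
Row-reducing yields α = 205783/134358, β = 237551/134358, γ = 4808/3199.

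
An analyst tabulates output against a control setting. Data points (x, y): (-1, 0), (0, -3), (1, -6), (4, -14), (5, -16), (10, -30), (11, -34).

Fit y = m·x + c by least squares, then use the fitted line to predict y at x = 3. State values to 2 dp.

ŷ = -11.16

AᵀA·[m, c]ᵀ = Aᵀy reads: 264·m + 30·c = -816;  30·m + 7·c = -103.
(Σx·x = 264, Σx = 30, Σ1 = 7, Σx·y = -816, Σy = -103.)
Determinant 264·7 − 30² = 948.
m = ((-816)·7 − 30·(-103))/948 = -437/158; c = (264·(-103) − 30·(-816))/948 = -226/79.
At x = 3: ŷ = (-437/158)·(3) + (-226/79)·(1) = -1763/158.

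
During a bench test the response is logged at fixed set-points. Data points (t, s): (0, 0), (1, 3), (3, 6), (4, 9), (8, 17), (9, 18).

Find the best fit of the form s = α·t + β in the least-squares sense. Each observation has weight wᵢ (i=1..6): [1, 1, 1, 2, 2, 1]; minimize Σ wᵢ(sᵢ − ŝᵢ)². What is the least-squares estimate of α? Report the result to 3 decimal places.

α = 2.023

Entries of MᵀWM: Σwᵢ·t·t = 251, Σwᵢ·t = 37, Σwᵢ·1 = 8.
And Σwᵢ·t·s = 527, Σwᵢ·s = 79.
Determinant 251·8 − 37² = 639.
α = (527·8 − 37·79)/639 = 431/213; β = (251·79 − 37·527)/639 = 110/213.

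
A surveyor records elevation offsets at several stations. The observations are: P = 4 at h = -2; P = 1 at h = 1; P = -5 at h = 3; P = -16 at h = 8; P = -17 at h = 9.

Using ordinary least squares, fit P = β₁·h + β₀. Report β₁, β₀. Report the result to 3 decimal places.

Compute the Gram sums: Σh·h = 159, Σh = 19, Σ1 = 5.
And Σh·P = -303, ΣP = -33.
Normal equations: [[159, 19]; [19, 5]]·[β₁, β₀]ᵀ = [-303, -33]ᵀ.
Eliminating β₀: 5·(row 1) − 19·(row 2) gives 434·β₁ = 5·(-303) − 19·(-33) = -888, so β₁ = -444/217.
Then β₀ = ((-33) − 19·(-444/217))/5 = 255/217.

β₁ = -2.046, β₀ = 1.175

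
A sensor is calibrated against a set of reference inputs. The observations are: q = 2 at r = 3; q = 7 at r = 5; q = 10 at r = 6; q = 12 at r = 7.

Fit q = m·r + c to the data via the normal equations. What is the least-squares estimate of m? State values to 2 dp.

m = 2.54

Normal-equation sums: Σr·r = 119, Σr = 21, Σ1 = 4.
For Xᵀq: Σr·q = 185, Σq = 31.
Eliminating c: 4·(row 1) − 21·(row 2) gives 35·m = 4·185 − 21·31 = 89, so m = 89/35.
Then c = (31 − 21·(89/35))/4 = -28/5.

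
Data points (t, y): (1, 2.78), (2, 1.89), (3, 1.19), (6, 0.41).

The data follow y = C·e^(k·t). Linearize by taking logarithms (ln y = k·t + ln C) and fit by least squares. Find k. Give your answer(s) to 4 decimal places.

k = -0.3826

With ln yᵢ as the transformed response and tᵢ as the regressor:
AᵀA = [[50.0000, 12.0000]; [12.0000, 4]], rhs = [-2.5321, 0.9414]ᵀ  (here Σt = 12.0000, Σ(t)² = 50.0000, Σln y = 0.9414, Σt·ln y = -2.5321).
Δ = 50.0000·4 − (12.0000)² = 56.0000; k = (-2.5321·4 − 12.0000·0.9414)/56.0000 = -0.38259, ln C = (50.0000·0.9414 − 12.0000·-2.5321)/56.0000 = 1.38312.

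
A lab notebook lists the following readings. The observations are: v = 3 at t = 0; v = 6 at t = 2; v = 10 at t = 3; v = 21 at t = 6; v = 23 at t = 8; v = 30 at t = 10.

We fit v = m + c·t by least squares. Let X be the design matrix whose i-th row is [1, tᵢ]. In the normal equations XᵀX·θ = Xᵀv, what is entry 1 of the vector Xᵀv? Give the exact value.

Entry 1 ↔ basis 1, so (Xᵀv)_{1} = Σᵢ vᵢ = (1)·(3) + (1)·(6) + (1)·(10) + (1)·(21) + (1)·(23) + (1)·(30) = 93.

93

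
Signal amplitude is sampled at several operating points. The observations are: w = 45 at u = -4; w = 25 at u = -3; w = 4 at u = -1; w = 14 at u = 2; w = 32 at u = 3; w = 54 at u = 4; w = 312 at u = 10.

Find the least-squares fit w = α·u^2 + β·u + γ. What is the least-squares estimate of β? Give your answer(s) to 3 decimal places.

Sums needed: Σu^2·u^2 = 10691, Σu^2·u = 1007, Σu^2 = 155, Σu·u = 155, Σu = 11, Σ1 = 7.
For Mᵀw: Σu^2·w = 33357, Σu·w = 3201, Σw = 486.
Normal equations: [[10691, 1007, 155]; [1007, 155, 11]; [155, 11, 7]]·[α, β, γ]ᵀ = [33357, 3201, 486]ᵀ.
Row-reducing yields α = 729773/243148, β = 257719/243148, γ = 79293/60787.

β = 1.060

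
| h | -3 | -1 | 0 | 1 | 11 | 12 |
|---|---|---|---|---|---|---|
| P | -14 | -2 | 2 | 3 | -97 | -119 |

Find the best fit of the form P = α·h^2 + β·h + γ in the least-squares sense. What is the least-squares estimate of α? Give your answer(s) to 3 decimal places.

α = -1.025

Entries of AᵀA: Σh^2·h^2 = 35460, Σh^2·h = 3032, Σh^2 = 276, Σh·h = 276, Σh = 20, Σ1 = 6.
Moment sums: Σh^2·P = -28998, Σh·P = -2448, ΣP = -227.
Normal equations: [[35460, 3032, 276]; [3032, 276, 20]; [276, 20, 6]]·[α, β, γ]ᵀ = [-28998, -2448, -227]ᵀ.
Row-reducing yields α = -11711/11427, β = 17219/7618, γ = 40579/22854.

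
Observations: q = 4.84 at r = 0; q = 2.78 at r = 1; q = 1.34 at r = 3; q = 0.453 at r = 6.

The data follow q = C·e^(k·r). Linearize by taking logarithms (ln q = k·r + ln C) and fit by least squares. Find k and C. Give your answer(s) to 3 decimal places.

Linearized form: ln q = k·r + ln C. From the 4 transformed points,
XᵀX = [[46.0000, 10.0000]; [10.0000, 4]], rhs = [-2.8507, 2.1002]ᵀ  (here Σr = 10.0000, Σ(r)² = 46.0000, Σln q = 2.1002, Σr·ln q = -2.8507).
Δ = 46.0000·4 − (10.0000)² = 84.0000; k = (-2.8507·4 − 10.0000·2.1002)/84.0000 = -0.38577, ln C = (46.0000·2.1002 − 10.0000·-2.8507)/84.0000 = 1.48947, so C = exp(1.48947) = 4.43472.

k = -0.386, C = 4.435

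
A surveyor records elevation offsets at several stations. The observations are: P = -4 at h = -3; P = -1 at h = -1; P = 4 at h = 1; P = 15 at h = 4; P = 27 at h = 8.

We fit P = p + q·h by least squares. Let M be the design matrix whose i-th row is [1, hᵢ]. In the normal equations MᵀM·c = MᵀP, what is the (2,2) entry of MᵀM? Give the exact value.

91

Row 2 ↔ basis h, column 2 ↔ basis h, so (MᵀM)_{2,2} = Σᵢ (h)·(h) = (-3)·(-3) + (-1)·(-1) + (1)·(1) + (4)·(4) + (8)·(8) = 91.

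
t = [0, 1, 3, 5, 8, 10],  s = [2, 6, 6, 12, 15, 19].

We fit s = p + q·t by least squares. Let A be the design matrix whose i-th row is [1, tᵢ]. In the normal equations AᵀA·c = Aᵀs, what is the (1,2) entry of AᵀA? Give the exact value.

27

Row 1 ↔ basis 1, column 2 ↔ basis t, so (AᵀA)_{1,2} = Σᵢ t = (1)·(0) + (1)·(1) + (1)·(3) + (1)·(5) + (1)·(8) + (1)·(10) = 27.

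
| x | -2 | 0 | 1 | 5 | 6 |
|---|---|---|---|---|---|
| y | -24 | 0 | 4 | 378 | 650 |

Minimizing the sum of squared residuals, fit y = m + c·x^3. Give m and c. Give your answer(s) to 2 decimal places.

m = 0.52, c = 3.01

Setting ∂/∂m … = 0 gives: 5·m + 334·c = 1008;  334·m + 62346·c = 187846.
Eliminating c: 62346·(row 1) − 334·(row 2) gives 200174·m = 62346·1008 − 334·187846 = 104204, so m = 52102/100087.
Then c = (187846 − 334·(52102/100087))/62346 = 301279/100087.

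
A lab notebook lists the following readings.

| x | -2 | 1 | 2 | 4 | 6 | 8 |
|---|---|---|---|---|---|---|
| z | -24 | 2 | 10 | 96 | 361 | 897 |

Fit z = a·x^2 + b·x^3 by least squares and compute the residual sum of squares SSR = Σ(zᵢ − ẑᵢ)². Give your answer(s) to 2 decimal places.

Sums needed: Σx^2·x^2 = 5681, Σx^2·x^3 = 41569, Σx^3·x^3 = 313025.
Right-hand side: Σx^2·z = 71886, Σx^3·z = 543658.
Normal equations: [[5681, 41569]; [41569, 313025]]·[a, b]ᵀ = [71886, 543658]ᵀ.
det = 5681·313025 − 41569² = 50313264.
a = (71886·313025 − 41569·543658)/50313264 = -24301063/12578316; b = (5681·543658 − 41569·71886)/50313264 = 25072991/12578316.
Residuals: -1022851/3144579, 6096176/3144579, 1866957/1048193, -2084020/3144579, -12976/1048193, 53841/1048193; SSR = 23516689/3144579.

SSR = 7.48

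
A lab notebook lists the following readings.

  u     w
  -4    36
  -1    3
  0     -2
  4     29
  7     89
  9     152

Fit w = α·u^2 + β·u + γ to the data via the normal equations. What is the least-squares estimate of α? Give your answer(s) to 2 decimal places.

Sums needed: Σu^2·u^2 = 9475, Σu^2·u = 1071, Σu^2 = 163, Σu·u = 163, Σu = 15, Σ1 = 6.
For Mᵀw: Σu^2·w = 17716, Σu·w = 1960, Σw = 307.
So MᵀM·[α, β, γ]ᵀ = Mᵀw: [[9475, 1071, 163]; [1071, 163, 15]; [163, 15, 6]]·[α, β, γ]ᵀ = [17716, 1960, 307]ᵀ.
Inverting the 3×3 Gram matrix, [α, β, γ]ᵀ = [578165/289718, -303775/289718, -4749/11143]ᵀ.

α = 2.00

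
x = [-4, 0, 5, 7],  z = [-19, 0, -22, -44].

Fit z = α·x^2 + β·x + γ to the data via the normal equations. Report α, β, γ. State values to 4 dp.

α = -0.9964, β = 0.6918, γ = -0.2149

Forming MᵀM = [[3282, 404, 90]; [404, 90, 8]; [90, 8, 4]] and Mᵀz = [-3010, -342, -85]ᵀ gives MᵀM·[α, β, γ]ᵀ = Mᵀz.
Row-reducing yields α = -1377/1382, β = 478/691, γ = -297/1382.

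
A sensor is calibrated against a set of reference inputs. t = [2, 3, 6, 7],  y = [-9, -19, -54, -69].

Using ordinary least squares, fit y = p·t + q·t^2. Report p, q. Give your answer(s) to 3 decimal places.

p = -3.178, q = -0.961

Normal-equation sums: Σt·t = 98, Σt·t^2 = 594, Σt^2·t^2 = 3794.
For Aᵀy: Σt·y = -882, Σt^2·y = -5532.
Eliminating q: 3794·(row 1) − 594·(row 2) gives 18976·p = 3794·(-882) − 594·(-5532) = -60300, so p = -15075/4744.
Then q = ((-5532) − 594·(-15075/4744))/3794 = -4557/4744.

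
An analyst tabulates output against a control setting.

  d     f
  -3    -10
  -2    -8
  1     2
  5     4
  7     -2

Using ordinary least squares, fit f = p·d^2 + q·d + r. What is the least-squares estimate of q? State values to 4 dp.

From the data, Σd^2·d^2 = 3124, Σd^2·d = 434, Σd^2 = 88, Σd·d = 88, Σd = 8, Σ1 = 5.
Moment sums: Σd^2·f = -118, Σd·f = 54, Σf = -14.
Normal equations: [[3124, 434, 88]; [434, 88, 8]; [88, 8, 5]]·[p, q, r]ᵀ = [-118, 54, -14]ᵀ.
Inverting the 3×3 Gram matrix, [p, q, r]ᵀ = [-15931/40611, 103373/40611, 426/13537]ᵀ.

q = 2.5454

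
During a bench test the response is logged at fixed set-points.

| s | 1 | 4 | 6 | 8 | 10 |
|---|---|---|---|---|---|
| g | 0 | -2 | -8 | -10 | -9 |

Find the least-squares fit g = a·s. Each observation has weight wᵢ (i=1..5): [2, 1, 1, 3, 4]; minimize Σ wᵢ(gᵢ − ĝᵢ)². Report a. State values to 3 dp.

Forming AᵀWA = [[646]] and AᵀWg = [-656]ᵀ gives AᵀWA·[a]ᵀ = AᵀWg.
a = (-656)/646 = -1.01548.

a = -1.015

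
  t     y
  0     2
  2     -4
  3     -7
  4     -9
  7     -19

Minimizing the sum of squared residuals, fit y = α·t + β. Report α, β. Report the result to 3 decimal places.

α = -2.970, β = 2.104

Compute the Gram sums: Σt·t = 78, Σt = 16, Σ1 = 5.
Moment sums: Σt·y = -198, Σy = -37.
Eliminating β: 5·(row 1) − 16·(row 2) gives 134·α = 5·(-198) − 16·(-37) = -398, so α = -199/67.
Then β = ((-37) − 16·(-199/67))/5 = 141/67.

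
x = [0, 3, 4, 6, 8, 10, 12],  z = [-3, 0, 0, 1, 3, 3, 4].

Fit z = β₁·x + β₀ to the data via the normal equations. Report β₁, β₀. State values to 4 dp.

With design matrix A, AᵀA = [[369, 43]; [43, 7]] and Aᵀz = [108, 8]ᵀ.
Eliminating β₀: 7·(row 1) − 43·(row 2) gives 734·β₁ = 7·108 − 43·8 = 412, so β₁ = 206/367.
Then β₀ = (8 − 43·(206/367))/7 = -846/367.

β₁ = 0.5613, β₀ = -2.3052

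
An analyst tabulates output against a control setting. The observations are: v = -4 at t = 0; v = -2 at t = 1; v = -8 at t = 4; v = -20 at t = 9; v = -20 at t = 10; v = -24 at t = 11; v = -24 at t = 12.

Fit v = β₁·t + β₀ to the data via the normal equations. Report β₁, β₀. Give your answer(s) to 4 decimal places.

From the data, Σt·t = 463, Σt = 47, Σ1 = 7.
Moment sums: Σt·v = -966, Σv = -102.
Normal equations: [[463, 47]; [47, 7]]·[β₁, β₀]ᵀ = [-966, -102]ᵀ.
Eliminating β₀: 7·(row 1) − 47·(row 2) gives 1032·β₁ = 7·(-966) − 47·(-102) = -1968, so β₁ = -82/43.
Then β₀ = ((-102) − 47·(-82/43))/7 = -76/43.

β₁ = -1.9070, β₀ = -1.7674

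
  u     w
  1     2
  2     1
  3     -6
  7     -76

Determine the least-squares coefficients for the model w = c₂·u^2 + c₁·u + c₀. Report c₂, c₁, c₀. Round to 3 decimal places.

Forming XᵀX = [[2499, 379, 63]; [379, 63, 13]; [63, 13, 4]] and Xᵀw = [-3772, -546, -79]ᵀ gives XᵀX·[c₂, c₁, c₀]ᵀ = Xᵀw.
Inverting the 3×3 Gram matrix, [c₂, c₁, c₀]ᵀ = [-2049/902, 113/22, -300/451]ᵀ.

c₂ = -2.272, c₁ = 5.136, c₀ = -0.665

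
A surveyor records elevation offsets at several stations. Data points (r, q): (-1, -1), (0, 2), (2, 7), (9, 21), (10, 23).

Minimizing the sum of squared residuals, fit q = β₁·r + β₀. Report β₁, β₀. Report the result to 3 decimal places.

β₁ = 2.132, β₀ = 1.872

With design matrix X, XᵀX = [[186, 20]; [20, 5]] and Xᵀq = [434, 52]ᵀ.
Eliminating β₀: 5·(row 1) − 20·(row 2) gives 530·β₁ = 5·434 − 20·52 = 1130, so β₁ = 113/53.
Then β₀ = (52 − 20·(113/53))/5 = 496/265.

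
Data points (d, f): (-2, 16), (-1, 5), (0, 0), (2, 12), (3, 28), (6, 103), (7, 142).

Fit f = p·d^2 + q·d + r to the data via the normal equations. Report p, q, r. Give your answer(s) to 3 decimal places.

p = 2.960, q = -0.722, r = 1.701

Normal-equation sums: Σd^2·d^2 = 3811, Σd^2·d = 585, Σd^2 = 103, Σd·d = 103, Σd = 15, Σ1 = 7.
Right-hand side: Σd^2·f = 11035, Σd·f = 1683, Σf = 306.
AᵀA·[p, q, r]ᵀ = Aᵀf becomes [[3811, 585, 103]; [585, 103, 15]; [103, 15, 7]]·[p, q, r]ᵀ = [11035, 1683, 306]ᵀ.
Inverting the 3×3 Gram matrix, [p, q, r]ᵀ = [310253/104802, -25211/34934, 89132/52401]ᵀ.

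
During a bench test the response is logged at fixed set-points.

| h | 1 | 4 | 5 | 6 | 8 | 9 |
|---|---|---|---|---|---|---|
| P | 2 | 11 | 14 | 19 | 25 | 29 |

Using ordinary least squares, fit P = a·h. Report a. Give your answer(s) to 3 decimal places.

a = 3.099

From the data, Σh·h = 223.
For AᵀP: Σh·P = 691.
AᵀA·[a]ᵀ = AᵀP becomes [[223]]·[a]ᵀ = [691]ᵀ.
a = 691/223 = 3.09865.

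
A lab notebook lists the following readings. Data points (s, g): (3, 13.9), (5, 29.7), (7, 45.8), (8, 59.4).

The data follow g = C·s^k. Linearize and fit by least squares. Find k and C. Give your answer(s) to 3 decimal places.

k = 1.452, C = 2.826

With ln gᵢ as the transformed response and ln sᵢ as the regressor:
XᵀX = [[11.9079, 6.7334]; [6.7334, 4]], rhs = [24.2840, 13.9316]ᵀ  (here Σln s = 6.7334, Σ(ln s)² = 11.9079, Σln g = 13.9316, Σln s·ln g = 24.2840).
Slope k = (n·Σln s·ln g − Σln s·Σln g)/(n·Σ(ln s)² − (Σln s)²) = (4·24.2840 − 6.7334·13.9316)/2.2928 = 1.45190; ln C = (Σln g − k·Σln s)/n = 1.03884, so C = exp(1.03884) = 2.82595.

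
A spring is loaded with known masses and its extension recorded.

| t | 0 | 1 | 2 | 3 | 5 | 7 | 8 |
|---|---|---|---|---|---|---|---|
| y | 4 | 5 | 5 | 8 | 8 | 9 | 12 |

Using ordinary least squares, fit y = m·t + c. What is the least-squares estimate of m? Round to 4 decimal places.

Sums needed: Σt·t = 152, Σt = 26, Σ1 = 7.
For Xᵀy: Σt·y = 238, Σy = 51.
Determinant 152·7 − 26² = 388.
m = (238·7 − 26·51)/388 = 85/97; c = (152·51 − 26·238)/388 = 391/97.

m = 0.8763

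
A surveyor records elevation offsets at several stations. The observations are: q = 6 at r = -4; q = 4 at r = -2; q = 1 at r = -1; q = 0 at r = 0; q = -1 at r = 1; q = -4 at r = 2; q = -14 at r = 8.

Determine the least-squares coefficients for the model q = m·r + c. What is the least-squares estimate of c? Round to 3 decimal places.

From the data, Σr·r = 90, Σr = 4, Σ1 = 7.
Right-hand side: Σr·q = -154, Σq = -8.
Normal equations: [[90, 4]; [4, 7]]·[m, c]ᵀ = [-154, -8]ᵀ.
Δ = 90·7 − 4² = 614.
m = ((-154)·7 − 4·(-8))/614 = -523/307; c = (90·(-8) − 4·(-154))/614 = -52/307.

c = -0.169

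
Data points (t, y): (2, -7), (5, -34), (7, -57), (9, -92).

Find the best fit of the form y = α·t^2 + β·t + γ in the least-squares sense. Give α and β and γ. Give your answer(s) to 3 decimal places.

α = -0.887, β = -2.268, γ = 0.790

Sums needed: Σt^2·t^2 = 9603, Σt^2·t = 1205, Σt^2 = 159, Σt·t = 159, Σt = 23, Σ1 = 4.
Moment sums: Σt^2·y = -11123, Σt·y = -1411, Σy = -190.
Row-reducing yields α = -2907/3278, β = -7433/3278, γ = 1294/1639.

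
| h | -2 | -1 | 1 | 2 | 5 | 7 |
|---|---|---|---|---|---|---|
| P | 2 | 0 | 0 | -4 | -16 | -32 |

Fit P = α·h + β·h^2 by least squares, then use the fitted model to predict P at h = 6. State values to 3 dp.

P̂ = -23.795

Compute the Gram sums: Σh·h = 84, Σh·h^2 = 468, Σh^2·h^2 = 3060.
Moment sums: Σh·P = -316, Σh^2·P = -1976.
Normal equations: [[84, 468]; [468, 3060]]·[α, β]ᵀ = [-316, -1976]ᵀ.
Δ = 84·3060 − 468² = 38016.
α = ((-316)·3060 − 468·(-1976))/38016 = -293/264; β = (84·(-1976) − 468·(-316))/38016 = -377/792.
At h = 6: P̂ = (-293/264)·(6) + (-377/792)·(36) = -1047/44.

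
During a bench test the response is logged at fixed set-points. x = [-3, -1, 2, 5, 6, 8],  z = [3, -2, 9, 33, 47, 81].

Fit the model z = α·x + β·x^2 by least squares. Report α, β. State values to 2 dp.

α = 1.91, β = 1.01

Sums needed: Σx·x = 139, Σx·x^2 = 833, Σx^2·x^2 = 6115.
Right-hand side: Σx·z = 1106, Σx^2·z = 7762.
Normal equations: [[139, 833]; [833, 6115]]·[α, β]ᵀ = [1106, 7762]ᵀ.
Eliminating β: 6115·(row 1) − 833·(row 2) gives 156096·α = 6115·1106 − 833·7762 = 297444, so α = 24787/13008.
Then β = (7762 − 833·(24787/13008))/6115 = 13135/13008.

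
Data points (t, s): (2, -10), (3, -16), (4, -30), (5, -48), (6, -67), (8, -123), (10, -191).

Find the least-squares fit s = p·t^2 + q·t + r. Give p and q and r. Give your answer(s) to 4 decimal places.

p = -2.0184, q = 1.3767, r = -3.5201

The normal system MᵀM·[p, q, r]ᵀ = Mᵀs is [[16370, 1952, 254]; [1952, 254, 38]; [254, 38, 7]]·[p, q, r]ᵀ = [-31248, -3724, -485]ᵀ.
Row-reducing yields p = -6473/3207, q = 4415/3207, r = -3763/1069.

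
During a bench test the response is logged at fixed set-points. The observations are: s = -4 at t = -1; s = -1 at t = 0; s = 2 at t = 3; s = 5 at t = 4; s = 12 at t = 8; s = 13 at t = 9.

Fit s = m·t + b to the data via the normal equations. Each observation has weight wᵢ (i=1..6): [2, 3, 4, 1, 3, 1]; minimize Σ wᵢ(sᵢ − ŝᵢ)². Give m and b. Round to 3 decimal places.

m = 1.689, b = -2.027

Sums needed: Σwᵢ·t·t = 327, Σwᵢ·t = 47, Σwᵢ·1 = 14.
For MᵀWs: Σwᵢ·t·s = 457, Σwᵢ·s = 51.
So MᵀWM·[m, b]ᵀ = MᵀWs: [[327, 47]; [47, 14]]·[m, b]ᵀ = [457, 51]ᵀ.
Eliminating b: 14·(row 1) − 47·(row 2) gives 2369·m = 14·457 − 47·51 = 4001, so m = 4001/2369.
Then b = (51 − 47·(4001/2369))/14 = -4802/2369.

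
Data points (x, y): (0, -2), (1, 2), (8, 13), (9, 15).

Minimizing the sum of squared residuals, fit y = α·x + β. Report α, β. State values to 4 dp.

α = 1.7692, β = -0.9615

Sums needed: Σx·x = 146, Σx = 18, Σ1 = 4.
Right-hand side: Σx·y = 241, Σy = 28.
det = 146·4 − 18² = 260.
α = (241·4 − 18·28)/260 = 23/13; β = (146·28 − 18·241)/260 = -25/26.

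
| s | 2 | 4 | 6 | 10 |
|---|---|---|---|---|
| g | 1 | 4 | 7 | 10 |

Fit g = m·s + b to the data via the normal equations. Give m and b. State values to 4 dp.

The normal system AᵀA·[m, b]ᵀ = Aᵀg is [[156, 22]; [22, 4]]·[m, b]ᵀ = [160, 22]ᵀ.
Eliminating b: 4·(row 1) − 22·(row 2) gives 140·m = 4·160 − 22·22 = 156, so m = 39/35.
Then b = (22 − 22·(39/35))/4 = -22/35.

m = 1.1143, b = -0.6286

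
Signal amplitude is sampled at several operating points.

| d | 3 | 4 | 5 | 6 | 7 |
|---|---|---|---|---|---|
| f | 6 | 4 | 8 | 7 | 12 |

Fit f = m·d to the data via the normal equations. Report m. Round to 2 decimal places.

From the data, Σd·d = 135.
Moment sums: Σd·f = 200.
So AᵀA·[m]ᵀ = Aᵀf: [[135]]·[m]ᵀ = [200]ᵀ.
Hence m = 200 / 135 ≈ 1.48148.

m = 1.48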